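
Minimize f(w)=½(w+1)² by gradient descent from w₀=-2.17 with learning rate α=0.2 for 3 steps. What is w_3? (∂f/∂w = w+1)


step 1: grad = -2.17+1 = -1.17; w = -2.17 - 0.2·(-1.17) = -1.936
step 2: grad = -1.936+1 = -0.936; w = -1.936 - 0.2·(-0.936) = -1.7488
step 3: grad = -1.7488+1 = -0.7488; w = -1.7488 - 0.2·(-0.7488) = -1.59904

-1.59904


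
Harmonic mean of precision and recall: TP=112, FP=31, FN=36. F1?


Precision = 112/143 = 0.7832
Recall = 112/148 = 0.7568
F1 = 2·P·R/(P+R) = 2·TP/(2·TP+FP+FN) = 224/(224+31+36) = 224/291 = 0.7698

0.7698


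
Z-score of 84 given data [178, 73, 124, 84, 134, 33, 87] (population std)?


μ = 101.8571, σ = 43.8094
z = (84 - 101.8571)/43.8094 = -0.4076

-0.4076


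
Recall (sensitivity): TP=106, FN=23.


Recall = TP/(TP+FN)
= 106/(106+23)
= 106/129 = 82.17%

82.17%


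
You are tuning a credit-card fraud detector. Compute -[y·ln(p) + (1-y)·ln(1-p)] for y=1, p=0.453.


BCE = -[y·ln(p) + (1-y)·ln(1-p)]
= -1·ln(0.453) - 0
= -ln(0.453) = 0.7919

0.7919


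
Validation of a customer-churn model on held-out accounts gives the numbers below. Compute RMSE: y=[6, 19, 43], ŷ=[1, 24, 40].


MSE = 59/3 = 19.6667
RMSE = √(59/3) = 4.4347

4.4347


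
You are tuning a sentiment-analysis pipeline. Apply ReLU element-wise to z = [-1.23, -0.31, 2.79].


ReLU(-1.23) = max(0, -1.23) = 0.0
ReLU(-0.31) = max(0, -0.31) = 0.0
ReLU(2.79) = max(0, 2.79) = 2.79
result = [0.0, 0.0, 2.79]

[0.0, 0.0, 2.79]


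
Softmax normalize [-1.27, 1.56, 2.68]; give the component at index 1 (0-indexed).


Exponentials: e^-1.27=0.2808, e^1.56=4.7588, e^2.68=14.5851
Sum = 19.6247
Softmax = [0.0143, 0.2425, 0.7432]
p[1] = 4.7588/19.6247 = 0.2425

0.2425


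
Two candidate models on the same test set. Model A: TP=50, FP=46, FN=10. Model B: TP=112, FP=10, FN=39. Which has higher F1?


Model A: P=50/96=0.5208, R=50/60=0.8333, F1=2PR/(P+R)=2TP/(2TP+FP+FN)=100/156=0.641
Model B: P=112/122=0.918, R=112/151=0.7417, F1=2PR/(P+R)=2TP/(2TP+FP+FN)=224/273=0.8205
0.641 < 0.8205 → Model B

Model B


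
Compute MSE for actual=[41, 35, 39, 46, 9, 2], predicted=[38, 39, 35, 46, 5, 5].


Squared errors: (41-38)²=9, (35-39)²=16, (39-35)²=16, (46-46)²=0, (9-5)²=16, (2-5)²=9
Sum = 66
MSE = 66/6 = 11

11


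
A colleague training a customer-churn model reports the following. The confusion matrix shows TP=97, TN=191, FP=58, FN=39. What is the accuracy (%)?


Accuracy = (TP+TN)/(TP+TN+FP+FN)
= (97+191)/(385)
= 288/385 = 74.81%

74.81%


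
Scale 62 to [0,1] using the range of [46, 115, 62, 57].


min=46, max=115
(62-46)/(115-46) = 16/69 = 0.2319

0.2319


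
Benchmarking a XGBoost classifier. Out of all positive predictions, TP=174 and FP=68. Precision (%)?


Precision = TP/(TP+FP)
= 174/(174+68)
= 174/242 = 71.9%

71.9%


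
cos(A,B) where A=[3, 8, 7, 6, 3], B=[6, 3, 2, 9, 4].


A·B = 3·6 + 8·3 + 7·2 + 6·9 + 3·4 = 122
‖A‖ = √167 = 12.9228, ‖B‖ = √146 = 12.083
cos = 122/(√167·√146) = 122/√24382 = 0.7813

0.7813


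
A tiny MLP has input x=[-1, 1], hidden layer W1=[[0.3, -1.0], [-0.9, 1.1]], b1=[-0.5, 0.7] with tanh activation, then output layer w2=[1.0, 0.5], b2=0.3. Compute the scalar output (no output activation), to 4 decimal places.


z1[0] = (0.3)·(-1) + (-1.0)·(1) - 0.5 = -1.8
z1[1] = (-0.9)·(-1) + (1.1)·(1) + 0.7 = 2.7
h = tanh(z1) = [-0.9468, 0.991]
output = (1.0)·(-0.9468) + (0.5)·(0.991) + 0.3 = -0.1513

-0.1513


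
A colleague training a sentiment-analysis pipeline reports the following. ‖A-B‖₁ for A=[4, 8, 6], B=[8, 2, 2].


d = |4-8| + |8-2| + |6-2|
  = 4 + 6 + 4
  = 14

14


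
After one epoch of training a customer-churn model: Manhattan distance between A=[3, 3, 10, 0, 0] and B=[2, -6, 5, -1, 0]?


d = |3-2| + |3+ 6| + |10-5| + |0+ 1| + |0-0|
  = 1 + 9 + 5 + 1 + 0
  = 16

16


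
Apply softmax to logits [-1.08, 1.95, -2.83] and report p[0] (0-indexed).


Exponentials: e^-1.08=0.3396, e^1.95=7.0287, e^-2.83=0.059
Sum = 7.4273
Softmax = [0.0457, 0.9463, 0.0079]
p[0] = 0.3396/7.4273 = 0.0457

0.0457


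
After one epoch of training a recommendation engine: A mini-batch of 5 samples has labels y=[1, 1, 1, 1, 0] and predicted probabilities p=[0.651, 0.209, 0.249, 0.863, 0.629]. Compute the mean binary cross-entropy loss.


L[0] = -ln(0.651) = 0.4292
L[1] = -ln(0.209) = 1.5654
L[2] = -ln(0.249) = 1.3903
L[3] = -ln(0.863) = 0.1473
L[4] = -ln(1-0.629) = -ln(0.371) = 0.9916
mean = (0.4292 + 1.5654 + 1.3903 + 0.1473 + 0.9916)/5 = 0.9048

0.9048


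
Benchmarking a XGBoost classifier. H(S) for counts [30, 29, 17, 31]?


Probabilities: [30/107, 29/107, 17/107, 31/107] ≈ [0.2804, 0.271, 0.1589, 0.2897]
H = -((30/107)·log₂(30/107) + (29/107)·log₂(29/107) + (17/107)·log₂(17/107) + (31/107)·log₂(31/107))
  = 1.9643 bits

1.9643 bits


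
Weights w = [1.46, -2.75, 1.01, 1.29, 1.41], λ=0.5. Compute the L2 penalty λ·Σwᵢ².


‖w‖₂² = (1.46)² + (-2.75)² + (1.01)² + (1.29)² + (1.41)²
     = 2.1316 + 7.5625 + 1.0201 + 1.6641 + 1.9881
     = 14.3664
λ·‖w‖₂² = 0.5·14.3664 = 7.1832

7.1832


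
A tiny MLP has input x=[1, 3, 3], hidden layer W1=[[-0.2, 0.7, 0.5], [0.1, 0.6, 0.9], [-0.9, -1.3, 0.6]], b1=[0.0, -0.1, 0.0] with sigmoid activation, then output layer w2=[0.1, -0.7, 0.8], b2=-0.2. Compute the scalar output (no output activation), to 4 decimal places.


z1[0] = (-0.2)·(1) + (0.7)·(3) + (0.5)·(3) + 0.0 = 3.4
z1[1] = (0.1)·(1) + (0.6)·(3) + (0.9)·(3) - 0.1 = 4.5
z1[2] = (-0.9)·(1) + (-1.3)·(3) + (0.6)·(3) + 0.0 = -3.0
h = sigmoid(z1) = [0.9677, 0.989, 0.0474]
output = (0.1)·(0.9677) + (-0.7)·(0.989) + (0.8)·(0.0474) - 0.2 = -0.7576

-0.7576


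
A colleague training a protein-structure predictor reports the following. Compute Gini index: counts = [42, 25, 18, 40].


Probabilities: [42/125, 25/125, 18/125, 40/125] ≈ [0.336, 0.2, 0.144, 0.32]
Σpᵢ² = (1764 + 625 + 324 + 1600)/125² = 4313/15625
Gini = 1 - Σpᵢ² = 1 - 4313/15625 = 0.724

0.724


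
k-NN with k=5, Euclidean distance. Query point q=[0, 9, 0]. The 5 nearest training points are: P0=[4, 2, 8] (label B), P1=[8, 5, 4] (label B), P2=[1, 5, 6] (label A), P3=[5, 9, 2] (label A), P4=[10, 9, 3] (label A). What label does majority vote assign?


d(q,P0) = 11.3578  (label B)
d(q,P1) = 9.798  (label B)
d(q,P2) = 7.2801  (label A)
d(q,P3) = 5.3852  (label A)
d(q,P4) = 10.4403  (label A)
Votes: A=3, B=2
Majority → A

A


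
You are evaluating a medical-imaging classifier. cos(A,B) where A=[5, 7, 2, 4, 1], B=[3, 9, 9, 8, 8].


A·B = 5·3 + 7·9 + 2·9 + 4·8 + 1·8 = 136
‖A‖ = √95 = 9.7468, ‖B‖ = √299 = 17.2916
cos = 136/(√95·√299) = 136/√28405 = 0.8069

0.8069


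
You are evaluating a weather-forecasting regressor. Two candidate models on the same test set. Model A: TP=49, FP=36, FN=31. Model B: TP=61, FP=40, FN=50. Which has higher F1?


Model A: P=49/85=0.5765, R=49/80=0.6125, F1=2PR/(P+R)=2TP/(2TP+FP+FN)=98/165=0.5939
Model B: P=61/101=0.604, R=61/111=0.5495, F1=2PR/(P+R)=2TP/(2TP+FP+FN)=122/212=0.5755
0.5939 > 0.5755 → Model A

Model A


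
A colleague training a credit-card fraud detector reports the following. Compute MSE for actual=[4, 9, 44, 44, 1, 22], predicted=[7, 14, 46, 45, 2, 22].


Squared errors: (4-7)²=9, (9-14)²=25, (44-46)²=4, (44-45)²=1, (1-2)²=1, (22-22)²=0
Sum = 40
MSE = 40/6 = 20/3

20/3


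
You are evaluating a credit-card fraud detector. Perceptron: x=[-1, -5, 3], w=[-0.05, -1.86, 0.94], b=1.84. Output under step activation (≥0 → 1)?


z = (-1)·(-0.05) + (-5)·(-1.86) + (3)·(0.94) + 1.84
  = 14.01
step(z) = 1 (z≥0)

1


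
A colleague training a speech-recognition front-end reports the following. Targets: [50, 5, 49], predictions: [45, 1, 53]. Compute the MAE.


Absolute errors: |50-45|=5, |5-1|=4, |49-53|=4
Sum = 13
MAE = 13/3 = 13/3

13/3


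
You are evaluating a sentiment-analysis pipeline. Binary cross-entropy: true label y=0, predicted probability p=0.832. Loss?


BCE = -[y·ln(p) + (1-y)·ln(1-p)]
= -0 - 1·ln(1-0.832)
= -ln(0.168) = 1.7838

1.7838


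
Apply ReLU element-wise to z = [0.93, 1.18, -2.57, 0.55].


ReLU(0.93) = max(0, 0.93) = 0.93
ReLU(1.18) = max(0, 1.18) = 1.18
ReLU(-2.57) = max(0, -2.57) = 0.0
ReLU(0.55) = max(0, 0.55) = 0.55
result = [0.93, 1.18, 0.0, 0.55]

[0.93, 1.18, 0.0, 0.55]


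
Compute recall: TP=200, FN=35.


Recall = TP/(TP+FN)
= 200/(200+35)
= 200/235 = 85.11%

85.11%


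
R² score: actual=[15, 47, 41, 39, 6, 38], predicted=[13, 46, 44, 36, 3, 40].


ȳ = 31
SS_res = Σ(y-ŷ)² = 36
SS_tot = Σ(y-ȳ)² = 1350
R² = 1 - SS_res/SS_tot = 1 - 0.0267 = 0.9733

0.9733


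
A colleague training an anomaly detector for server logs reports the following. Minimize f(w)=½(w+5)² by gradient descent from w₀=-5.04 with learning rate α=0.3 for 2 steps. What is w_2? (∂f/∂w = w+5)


step 1: grad = -5.04+5 = -0.04; w = -5.04 - 0.3·(-0.04) = -5.028
step 2: grad = -5.028+5 = -0.028; w = -5.028 - 0.3·(-0.028) = -5.0196

-5.0196


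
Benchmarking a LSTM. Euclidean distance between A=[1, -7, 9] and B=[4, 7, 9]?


d = √((1-4)² + (-7-7)² + (9-9)²)
  = √(9 + 196 + 0)
  = √205 = 14.3178

14.3178


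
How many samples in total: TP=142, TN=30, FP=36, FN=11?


Total = TP + TN + FP + FN
= 142 + 30 + 36 + 11
= 219
(Predicted positive: 178, predicted negative: 41)

219


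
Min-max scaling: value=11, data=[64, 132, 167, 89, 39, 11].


min=11, max=167
(11-11)/(167-11) = 0/156 = 0.0

0.0


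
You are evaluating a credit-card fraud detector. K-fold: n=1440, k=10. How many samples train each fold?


Fold size = 1440/10 = 144
Training per fold = 1440 - 144 = 1296

1296


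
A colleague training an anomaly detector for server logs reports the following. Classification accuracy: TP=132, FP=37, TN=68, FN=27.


Accuracy = (TP+TN)/(TP+TN+FP+FN)
= (132+68)/(264)
= 200/264 = 75.76%

75.76%


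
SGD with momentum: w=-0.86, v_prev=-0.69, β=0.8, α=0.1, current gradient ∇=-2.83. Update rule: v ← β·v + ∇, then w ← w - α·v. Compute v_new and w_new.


v_new = 0.8·-0.69 - 2.83 = -0.552 - 2.83 = -3.382
w_new = -0.86 - 0.1·-3.382 = -0.86 + 0.3382 = -0.5218

v_new=-3.382, w_new=-0.5218


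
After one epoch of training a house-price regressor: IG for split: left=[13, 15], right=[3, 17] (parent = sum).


Parent = [16, 32], H_parent = 0.9183
H_left = 0.9963 (n=28), H_right = 0.6098 (n=20)
H_children = (28/48)·0.9963 + (20/48)·0.6098 = 0.8353
IG = 0.9183 - 0.8353 = 0.083

0.083


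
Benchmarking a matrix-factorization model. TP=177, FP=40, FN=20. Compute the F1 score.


Precision = 177/217 = 0.8157
Recall = 177/197 = 0.8985
F1 = 2·P·R/(P+R) = 2·TP/(2·TP+FP+FN) = 354/(354+40+20) = 354/414 = 0.8551

0.8551


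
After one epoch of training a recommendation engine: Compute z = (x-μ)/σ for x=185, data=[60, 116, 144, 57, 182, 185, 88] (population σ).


μ = 118.8571, σ = 49.6342
z = (185 - 118.8571)/49.6342 = 1.3326

1.3326


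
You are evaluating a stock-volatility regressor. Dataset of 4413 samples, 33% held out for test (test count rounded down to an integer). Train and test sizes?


Test = ⌊4413·33/100⌋ = 1456
Train = 4413 - 1456 = 2957

Train: 2957, Test: 1456


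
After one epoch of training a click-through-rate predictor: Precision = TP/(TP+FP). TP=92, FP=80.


Precision = TP/(TP+FP)
= 92/(92+80)
= 92/172 = 53.49%

53.49%


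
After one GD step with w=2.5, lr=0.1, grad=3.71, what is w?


w_new = w - α·∇
= 2.5 - 0.1·3.71
= 2.5 - 0.371
= 2.129

2.129


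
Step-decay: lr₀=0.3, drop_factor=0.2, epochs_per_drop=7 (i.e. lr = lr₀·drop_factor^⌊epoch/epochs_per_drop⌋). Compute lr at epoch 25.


n_drops = ⌊25/7⌋ = 3
lr = 0.3·0.2^3 = 0.3·0.008 = 0.0024

0.0024


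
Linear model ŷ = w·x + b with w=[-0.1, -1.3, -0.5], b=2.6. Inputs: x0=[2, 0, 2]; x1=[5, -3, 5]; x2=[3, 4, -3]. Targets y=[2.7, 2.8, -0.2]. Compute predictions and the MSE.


ŷ0 = (-0.1)·(2) + (-1.3)·(0) + (-0.5)·(2) + 2.6 = 1.4
ŷ1 = (-0.1)·(5) + (-1.3)·(-3) + (-0.5)·(5) + 2.6 = 3.5
ŷ2 = (-0.1)·(3) + (-1.3)·(4) + (-0.5)·(-3) + 2.6 = -1.4
errors² = [1.69, 0.49, 1.44]
MSE = 3.6200/3 = 1.2067

1.2067


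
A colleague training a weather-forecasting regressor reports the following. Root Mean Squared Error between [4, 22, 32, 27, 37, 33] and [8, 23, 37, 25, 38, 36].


MSE = 56/6 = 9.3333
RMSE = √(56/6) = 3.0551

3.0551


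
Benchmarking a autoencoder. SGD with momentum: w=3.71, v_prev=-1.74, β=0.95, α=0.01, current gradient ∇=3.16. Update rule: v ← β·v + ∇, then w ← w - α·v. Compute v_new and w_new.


v_new = 0.95·-1.74 + 3.16 = -1.653 + 3.16 = 1.507
w_new = 3.71 - 0.01·1.507 = 3.71 - 0.01507 = 3.69493

v_new=1.507, w_new=3.69493


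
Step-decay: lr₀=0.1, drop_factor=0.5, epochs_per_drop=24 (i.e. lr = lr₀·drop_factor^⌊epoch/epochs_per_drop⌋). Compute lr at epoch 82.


n_drops = ⌊82/24⌋ = 3
lr = 0.1·0.5^3 = 0.1·0.125 = 0.0125

0.0125


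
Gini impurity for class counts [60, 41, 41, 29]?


Probabilities: [60/171, 41/171, 41/171, 29/171] ≈ [0.3509, 0.2398, 0.2398, 0.1696]
Σpᵢ² = (3600 + 1681 + 1681 + 841)/171² = 7803/29241
Gini = 1 - Σpᵢ² = 1 - 7803/29241 = 0.7331

0.7331


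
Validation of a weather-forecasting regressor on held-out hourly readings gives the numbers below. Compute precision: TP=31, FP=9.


Precision = TP/(TP+FP)
= 31/(31+9)
= 31/40 = 77.5%

77.5%


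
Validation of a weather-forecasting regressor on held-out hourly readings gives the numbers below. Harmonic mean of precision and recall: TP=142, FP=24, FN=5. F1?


Precision = 142/166 = 0.8554
Recall = 142/147 = 0.966
F1 = 2·P·R/(P+R) = 2·TP/(2·TP+FP+FN) = 284/(284+24+5) = 284/313 = 0.9073

0.9073


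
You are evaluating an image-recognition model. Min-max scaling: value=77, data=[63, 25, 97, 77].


min=25, max=97
(77-25)/(97-25) = 52/72 = 0.7222

0.7222


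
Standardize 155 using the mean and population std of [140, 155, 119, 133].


μ = 136.75, σ = 12.9687
z = (155 - 136.75)/12.9687 = 1.4072

1.4072


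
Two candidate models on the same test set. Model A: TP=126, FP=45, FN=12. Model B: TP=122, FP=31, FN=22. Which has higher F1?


Model A: P=126/171=0.7368, R=126/138=0.913, F1=2PR/(P+R)=2TP/(2TP+FP+FN)=252/309=0.8155
Model B: P=122/153=0.7974, R=122/144=0.8472, F1=2PR/(P+R)=2TP/(2TP+FP+FN)=244/297=0.8215
0.8155 < 0.8215 → Model B

Model B


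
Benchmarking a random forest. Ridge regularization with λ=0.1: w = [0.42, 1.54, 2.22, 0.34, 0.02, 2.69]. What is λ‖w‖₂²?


‖w‖₂² = (0.42)² + (1.54)² + (2.22)² + (0.34)² + (0.02)² + (2.69)²
     = 0.1764 + 2.3716 + 4.9284 + 0.1156 + 0.0004 + 7.2361
     = 14.8285
λ·‖w‖₂² = 0.1·14.8285 = 1.48285

1.48285


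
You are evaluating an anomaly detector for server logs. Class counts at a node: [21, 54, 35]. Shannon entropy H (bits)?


Probabilities: [21/110, 54/110, 35/110] ≈ [0.1909, 0.4909, 0.3182]
H = -((21/110)·log₂(21/110) + (54/110)·log₂(54/110) + (35/110)·log₂(35/110))
  = 1.4857 bits

1.4857 bits


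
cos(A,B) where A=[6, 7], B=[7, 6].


A·B = 6·7 + 7·6 = 84
‖A‖ = √85 = 9.2195, ‖B‖ = √85 = 9.2195
cos = 84/(√85·√85) = 84/√7225 = 0.9882

0.9882


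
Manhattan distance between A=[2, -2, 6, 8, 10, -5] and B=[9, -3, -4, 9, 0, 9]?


d = |2-9| + |-2+ 3| + |6+ 4| + |8-9| + |10-0| + |-5-9|
  = 7 + 1 + 10 + 1 + 10 + 14
  = 43

43


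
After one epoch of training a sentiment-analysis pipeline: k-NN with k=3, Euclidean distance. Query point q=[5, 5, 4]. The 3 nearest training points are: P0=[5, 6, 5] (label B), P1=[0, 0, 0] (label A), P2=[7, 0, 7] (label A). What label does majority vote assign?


d(q,P0) = 1.4142  (label B)
d(q,P1) = 8.124  (label A)
d(q,P2) = 6.1644  (label A)
Votes: A=2, B=1
Majority → A

A


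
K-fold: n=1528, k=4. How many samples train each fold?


Fold size = 1528/4 = 382
Training per fold = 1528 - 382 = 1146

1146


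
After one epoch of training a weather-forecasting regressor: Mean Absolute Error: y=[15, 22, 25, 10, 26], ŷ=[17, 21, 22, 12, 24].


Absolute errors: |15-17|=2, |22-21|=1, |25-22|=3, |10-12|=2, |26-24|=2
Sum = 10
MAE = 10/5 = 2

2


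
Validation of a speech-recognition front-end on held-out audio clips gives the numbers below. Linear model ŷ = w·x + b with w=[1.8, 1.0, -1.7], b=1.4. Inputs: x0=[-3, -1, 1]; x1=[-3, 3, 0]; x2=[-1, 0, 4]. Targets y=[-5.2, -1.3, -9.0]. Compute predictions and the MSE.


ŷ0 = (1.8)·(-3) + (1.0)·(-1) + (-1.7)·(1) + 1.4 = -6.7
ŷ1 = (1.8)·(-3) + (1.0)·(3) + (-1.7)·(0) + 1.4 = -1.0
ŷ2 = (1.8)·(-1) + (1.0)·(0) + (-1.7)·(4) + 1.4 = -7.2
errors² = [2.25, 0.09, 3.24]
MSE = 5.5800/3 = 1.86

1.86


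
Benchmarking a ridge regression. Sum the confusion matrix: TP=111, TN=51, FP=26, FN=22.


Total = TP + TN + FP + FN
= 111 + 51 + 26 + 22
= 210
(Predicted positive: 137, predicted negative: 73)

210


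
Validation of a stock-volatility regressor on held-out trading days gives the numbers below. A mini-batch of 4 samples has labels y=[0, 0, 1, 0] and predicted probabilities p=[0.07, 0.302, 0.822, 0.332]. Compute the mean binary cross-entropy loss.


L[0] = -ln(1-0.07) = -ln(0.93) = 0.0726
L[1] = -ln(1-0.302) = -ln(0.698) = 0.3595
L[2] = -ln(0.822) = 0.196
L[3] = -ln(1-0.332) = -ln(0.668) = 0.4035
mean = (0.0726 + 0.3595 + 0.196 + 0.4035)/4 = 0.2579

0.2579


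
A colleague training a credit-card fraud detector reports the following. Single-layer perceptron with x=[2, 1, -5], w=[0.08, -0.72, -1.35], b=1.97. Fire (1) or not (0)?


z = (2)·(0.08) + (1)·(-0.72) + (-5)·(-1.35) + 1.97
  = 8.16
step(z) = 1 (z≥0)

1


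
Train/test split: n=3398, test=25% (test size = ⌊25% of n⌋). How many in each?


Test = ⌊3398·25/100⌋ = 849
Train = 3398 - 849 = 2549

Train: 2549, Test: 849


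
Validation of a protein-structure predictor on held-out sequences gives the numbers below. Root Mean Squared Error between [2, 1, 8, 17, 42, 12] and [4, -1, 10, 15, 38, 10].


MSE = 36/6 = 6
RMSE = √(36/6) = 2.4495

2.4495


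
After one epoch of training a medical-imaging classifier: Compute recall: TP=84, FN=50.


Recall = TP/(TP+FN)
= 84/(84+50)
= 84/134 = 62.69%

62.69%


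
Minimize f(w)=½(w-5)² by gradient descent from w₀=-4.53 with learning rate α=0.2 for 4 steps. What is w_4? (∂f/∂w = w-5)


step 1: grad = -4.53-5 = -9.53; w = -4.53 - 0.2·(-9.53) = -2.624
step 2: grad = -2.624-5 = -7.624; w = -2.624 - 0.2·(-7.624) = -1.0992
step 3: grad = -1.0992-5 = -6.0992; w = -1.0992 - 0.2·(-6.0992) = 0.12064
step 4: grad = 0.12064-5 = -4.87936; w = 0.12064 - 0.2·(-4.87936) = 1.096512

1.096512


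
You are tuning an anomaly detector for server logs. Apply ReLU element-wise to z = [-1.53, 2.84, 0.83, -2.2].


ReLU(-1.53) = max(0, -1.53) = 0.0
ReLU(2.84) = max(0, 2.84) = 2.84
ReLU(0.83) = max(0, 0.83) = 0.83
ReLU(-2.2) = max(0, -2.2) = 0.0
result = [0.0, 2.84, 0.83, 0.0]

[0.0, 2.84, 0.83, 0.0]


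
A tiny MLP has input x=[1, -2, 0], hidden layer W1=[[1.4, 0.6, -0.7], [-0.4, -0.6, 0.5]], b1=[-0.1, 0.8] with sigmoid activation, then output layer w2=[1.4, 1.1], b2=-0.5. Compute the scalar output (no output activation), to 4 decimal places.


z1[0] = (1.4)·(1) + (0.6)·(-2) + (-0.7)·(0) - 0.1 = 0.1
z1[1] = (-0.4)·(1) + (-0.6)·(-2) + (0.5)·(0) + 0.8 = 1.6
h = sigmoid(z1) = [0.525, 0.832]
output = (1.4)·(0.525) + (1.1)·(0.832) - 0.5 = 1.1502

1.1502


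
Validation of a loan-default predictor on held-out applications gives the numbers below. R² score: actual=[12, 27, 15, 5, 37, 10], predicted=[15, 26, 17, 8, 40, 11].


ȳ = 17.6667
SS_res = Σ(y-ŷ)² = 33
SS_tot = Σ(y-ȳ)² = 719.33
R² = 1 - SS_res/SS_tot = 1 - 0.0459 = 0.9541

0.9541


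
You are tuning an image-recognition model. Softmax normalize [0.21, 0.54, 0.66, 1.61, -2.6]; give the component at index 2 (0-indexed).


Exponentials: e^0.21=1.2337, e^0.54=1.716, e^0.66=1.9348, e^1.61=5.0028, e^-2.6=0.0743
Sum = 9.9616
Softmax = [0.1238, 0.1723, 0.1942, 0.5022, 0.0075]
p[2] = 1.9348/9.9616 = 0.1942

0.1942


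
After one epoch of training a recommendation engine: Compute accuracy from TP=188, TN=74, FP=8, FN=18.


Accuracy = (TP+TN)/(TP+TN+FP+FN)
= (188+74)/(288)
= 262/288 = 90.97%

90.97%


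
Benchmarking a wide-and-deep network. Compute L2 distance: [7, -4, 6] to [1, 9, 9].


d = √((7-1)² + (-4-9)² + (6-9)²)
  = √(36 + 169 + 9)
  = √214 = 14.6287

14.6287


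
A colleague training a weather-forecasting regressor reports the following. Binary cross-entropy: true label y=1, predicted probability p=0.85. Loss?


BCE = -[y·ln(p) + (1-y)·ln(1-p)]
= -1·ln(0.85) - 0
= -ln(0.85) = 0.1625

0.1625


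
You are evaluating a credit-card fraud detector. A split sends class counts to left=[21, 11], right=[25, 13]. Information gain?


Parent = [46, 24], H_parent = 0.9275
H_left = 0.9284 (n=32), H_right = 0.9268 (n=38)
H_children = (32/70)·0.9284 + (38/70)·0.9268 = 0.9275
IG = 0.9275 - 0.9275 = 0.0

0.0


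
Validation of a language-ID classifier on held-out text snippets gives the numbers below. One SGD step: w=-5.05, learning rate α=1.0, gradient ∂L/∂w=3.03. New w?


w_new = w - α·∇
= -5.05 - 1.0·3.03
= -5.05 - 3.03
= -8.08

-8.08


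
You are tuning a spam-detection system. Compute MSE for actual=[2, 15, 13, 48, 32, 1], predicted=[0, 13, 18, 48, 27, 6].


Squared errors: (2-0)²=4, (15-13)²=4, (13-18)²=25, (48-48)²=0, (32-27)²=25, (1-6)²=25
Sum = 83
MSE = 83/6 = 83/6

83/6


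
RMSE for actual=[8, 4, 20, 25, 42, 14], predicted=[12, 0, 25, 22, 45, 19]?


MSE = 100/6 = 16.6667
RMSE = √(100/6) = 4.0825

4.0825


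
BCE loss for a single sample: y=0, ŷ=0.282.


BCE = -[y·ln(p) + (1-y)·ln(1-p)]
= -0 - 1·ln(1-0.282)
= -ln(0.718) = 0.3313

0.3313


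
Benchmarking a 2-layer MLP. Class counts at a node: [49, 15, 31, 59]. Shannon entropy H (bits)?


Probabilities: [49/154, 15/154, 31/154, 59/154] ≈ [0.3182, 0.0974, 0.2013, 0.3831]
H = -((49/154)·log₂(49/154) + (15/154)·log₂(15/154) + (31/154)·log₂(31/154) + (59/154)·log₂(59/154))
  = 1.8487 bits

1.8487 bits


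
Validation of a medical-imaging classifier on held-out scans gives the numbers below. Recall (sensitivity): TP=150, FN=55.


Recall = TP/(TP+FN)
= 150/(150+55)
= 150/205 = 73.17%

73.17%


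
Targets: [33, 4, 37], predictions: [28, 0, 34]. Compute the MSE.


Squared errors: (33-28)²=25, (4-0)²=16, (37-34)²=9
Sum = 50
MSE = 50/3 = 50/3

50/3


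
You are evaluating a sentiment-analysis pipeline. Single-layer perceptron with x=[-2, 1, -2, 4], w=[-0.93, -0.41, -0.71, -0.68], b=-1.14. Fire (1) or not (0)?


z = (-2)·(-0.93) + (1)·(-0.41) + (-2)·(-0.71) + (4)·(-0.68) - 1.14
  = -0.99
step(z) = 0 (z<0)

0


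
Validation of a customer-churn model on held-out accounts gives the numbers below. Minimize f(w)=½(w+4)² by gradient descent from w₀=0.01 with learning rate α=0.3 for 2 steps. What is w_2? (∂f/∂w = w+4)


step 1: grad = 0.01+4 = 4.01; w = 0.01 - 0.3·(4.01) = -1.193
step 2: grad = -1.193+4 = 2.807; w = -1.193 - 0.3·(2.807) = -2.0351

-2.0351


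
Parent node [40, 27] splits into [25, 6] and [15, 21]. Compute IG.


Parent = [40, 27], H_parent = 0.9727
H_left = 0.7088 (n=31), H_right = 0.9799 (n=36)
H_children = (31/67)·0.7088 + (36/67)·0.9799 = 0.8545
IG = 0.9727 - 0.8545 = 0.1182

0.1182


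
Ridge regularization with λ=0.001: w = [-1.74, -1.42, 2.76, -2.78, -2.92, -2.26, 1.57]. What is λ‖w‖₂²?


‖w‖₂² = (-1.74)² + (-1.42)² + (2.76)² + (-2.78)² + (-2.92)² + (-2.26)² + (1.57)²
     = 3.0276 + 2.0164 + 7.6176 + 7.7284 + 8.5264 + 5.1076 + 2.4649
     = 36.4889
λ·‖w‖₂² = 0.001·36.4889 = 0.036489

0.036489


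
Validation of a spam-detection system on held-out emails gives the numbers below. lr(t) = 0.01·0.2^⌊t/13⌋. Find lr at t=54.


n_drops = ⌊54/13⌋ = 4
lr = 0.01·0.2^4 = 0.01·0.0016 = 0.000016

0.000016


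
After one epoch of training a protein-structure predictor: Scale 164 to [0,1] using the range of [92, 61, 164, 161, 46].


min=46, max=164
(164-46)/(164-46) = 118/118 = 1.0

1.0


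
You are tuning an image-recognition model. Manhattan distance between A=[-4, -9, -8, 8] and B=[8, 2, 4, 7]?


d = |-4-8| + |-9-2| + |-8-4| + |8-7|
  = 12 + 11 + 12 + 1
  = 36

36


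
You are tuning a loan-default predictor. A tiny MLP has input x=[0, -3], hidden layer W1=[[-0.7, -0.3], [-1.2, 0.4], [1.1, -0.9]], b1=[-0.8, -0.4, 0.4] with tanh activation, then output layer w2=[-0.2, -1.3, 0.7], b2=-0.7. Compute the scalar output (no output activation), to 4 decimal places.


z1[0] = (-0.7)·(0) + (-0.3)·(-3) - 0.8 = 0.1
z1[1] = (-1.2)·(0) + (0.4)·(-3) - 0.4 = -1.6
z1[2] = (1.1)·(0) + (-0.9)·(-3) + 0.4 = 3.1
h = tanh(z1) = [0.0997, -0.9217, 0.9959]
output = (-0.2)·(0.0997) + (-1.3)·(-0.9217) + (0.7)·(0.9959) - 0.7 = 1.1754

1.1754


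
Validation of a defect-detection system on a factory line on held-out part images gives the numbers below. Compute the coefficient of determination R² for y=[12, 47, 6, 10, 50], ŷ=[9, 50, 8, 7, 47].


ȳ = 25
SS_res = Σ(y-ŷ)² = 40
SS_tot = Σ(y-ȳ)² = 1864
R² = 1 - SS_res/SS_tot = 1 - 0.0215 = 0.9785

0.9785


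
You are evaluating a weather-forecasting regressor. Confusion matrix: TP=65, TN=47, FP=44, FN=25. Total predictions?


Total = TP + TN + FP + FN
= 65 + 47 + 44 + 25
= 181
(Predicted positive: 109, predicted negative: 72)

181


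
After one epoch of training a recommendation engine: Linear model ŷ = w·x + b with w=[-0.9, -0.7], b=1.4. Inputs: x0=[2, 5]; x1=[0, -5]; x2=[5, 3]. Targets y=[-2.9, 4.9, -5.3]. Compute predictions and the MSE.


ŷ0 = (-0.9)·(2) + (-0.7)·(5) + 1.4 = -3.9
ŷ1 = (-0.9)·(0) + (-0.7)·(-5) + 1.4 = 4.9
ŷ2 = (-0.9)·(5) + (-0.7)·(3) + 1.4 = -5.2
errors² = [1.0, 0.0, 0.01]
MSE = 1.0100/3 = 0.3367

0.3367


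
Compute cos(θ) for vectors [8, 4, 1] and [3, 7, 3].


A·B = 8·3 + 4·7 + 1·3 = 55
‖A‖ = √81 = 9, ‖B‖ = √67 = 8.1854
cos = 55/(√81·√67) = 55/√5427 = 0.7466

0.7466


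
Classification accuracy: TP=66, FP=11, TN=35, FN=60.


Accuracy = (TP+TN)/(TP+TN+FP+FN)
= (66+35)/(172)
= 101/172 = 58.72%

58.72%


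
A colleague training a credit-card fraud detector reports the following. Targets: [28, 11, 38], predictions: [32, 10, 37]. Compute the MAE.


Absolute errors: |28-32|=4, |11-10|=1, |38-37|=1
Sum = 6
MAE = 6/3 = 2

2


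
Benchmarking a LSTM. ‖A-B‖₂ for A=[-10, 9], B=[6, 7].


d = √((-10-6)² + (9-7)²)
  = √(256 + 4)
  = √260 = 16.1245

16.1245


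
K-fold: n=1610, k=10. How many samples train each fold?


Fold size = 1610/10 = 161
Training per fold = 1610 - 161 = 1449

1449


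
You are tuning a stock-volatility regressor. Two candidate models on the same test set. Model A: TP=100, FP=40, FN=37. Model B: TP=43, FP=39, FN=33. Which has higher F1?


Model A: P=100/140=0.7143, R=100/137=0.7299, F1=2PR/(P+R)=2TP/(2TP+FP+FN)=200/277=0.722
Model B: P=43/82=0.5244, R=43/76=0.5658, F1=2PR/(P+R)=2TP/(2TP+FP+FN)=86/158=0.5443
0.722 > 0.5443 → Model A

Model A


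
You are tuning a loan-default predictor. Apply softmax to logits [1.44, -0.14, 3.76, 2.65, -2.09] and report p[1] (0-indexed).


Exponentials: e^1.44=4.2207, e^-0.14=0.8694, e^3.76=42.9484, e^2.65=14.154, e^-2.09=0.1237
Sum = 62.3162
Softmax = [0.0677, 0.014, 0.6892, 0.2271, 0.002]
p[1] = 0.8694/62.3162 = 0.014

0.014


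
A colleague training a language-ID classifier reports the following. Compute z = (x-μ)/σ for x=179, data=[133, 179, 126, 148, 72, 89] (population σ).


μ = 124.5, σ = 35.6219
z = (179 - 124.5)/35.6219 = 1.53

1.53


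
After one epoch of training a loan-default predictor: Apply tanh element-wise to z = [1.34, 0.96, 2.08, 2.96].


tanh(1.34) = 0.8717
tanh(0.96) = 0.7443
tanh(2.08) = 0.9693
tanh(2.96) = 0.9946
result = [0.8717, 0.7443, 0.9693, 0.9946]

[0.8717, 0.7443, 0.9693, 0.9946]


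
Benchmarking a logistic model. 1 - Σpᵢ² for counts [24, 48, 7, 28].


Probabilities: [24/107, 48/107, 7/107, 28/107] ≈ [0.2243, 0.4486, 0.0654, 0.2617]
Σpᵢ² = (576 + 2304 + 49 + 784)/107² = 3713/11449
Gini = 1 - Σpᵢ² = 1 - 3713/11449 = 0.6757

0.6757


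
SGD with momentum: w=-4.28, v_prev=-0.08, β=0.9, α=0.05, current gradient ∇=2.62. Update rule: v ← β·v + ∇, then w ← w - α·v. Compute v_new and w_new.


v_new = 0.9·-0.08 + 2.62 = -0.072 + 2.62 = 2.548
w_new = -4.28 - 0.05·2.548 = -4.28 - 0.1274 = -4.4074

v_new=2.548, w_new=-4.4074


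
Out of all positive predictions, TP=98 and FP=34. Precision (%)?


Precision = TP/(TP+FP)
= 98/(98+34)
= 98/132 = 74.24%

74.24%


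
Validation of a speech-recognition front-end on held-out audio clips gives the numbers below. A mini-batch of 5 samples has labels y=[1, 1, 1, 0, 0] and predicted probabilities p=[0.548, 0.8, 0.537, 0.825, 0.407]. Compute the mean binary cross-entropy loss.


L[0] = -ln(0.548) = 0.6015
L[1] = -ln(0.8) = 0.2231
L[2] = -ln(0.537) = 0.6218
L[3] = -ln(1-0.825) = -ln(0.175) = 1.743
L[4] = -ln(1-0.407) = -ln(0.593) = 0.5226
mean = (0.6015 + 0.2231 + 0.6218 + 1.743 + 0.5226)/5 = 0.7424

0.7424


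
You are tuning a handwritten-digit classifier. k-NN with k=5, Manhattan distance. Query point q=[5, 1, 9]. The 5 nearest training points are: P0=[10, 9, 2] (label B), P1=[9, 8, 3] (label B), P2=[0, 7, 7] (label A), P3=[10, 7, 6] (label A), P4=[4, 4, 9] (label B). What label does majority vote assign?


d(q,P0) = 20  (label B)
d(q,P1) = 17  (label B)
d(q,P2) = 13  (label A)
d(q,P3) = 14  (label A)
d(q,P4) = 4  (label B)
Votes: A=2, B=3
Majority → B

B


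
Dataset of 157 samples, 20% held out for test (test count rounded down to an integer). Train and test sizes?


Test = ⌊157·20/100⌋ = 31
Train = 157 - 31 = 126

Train: 126, Test: 31


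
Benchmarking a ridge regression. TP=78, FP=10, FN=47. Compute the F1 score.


Precision = 78/88 = 0.8864
Recall = 78/125 = 0.624
F1 = 2·P·R/(P+R) = 2·TP/(2·TP+FP+FN) = 156/(156+10+47) = 156/213 = 0.7324

0.7324


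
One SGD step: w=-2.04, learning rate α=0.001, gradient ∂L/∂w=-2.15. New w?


w_new = w - α·∇
= -2.04 - 0.001·-2.15
= -2.04 + 0.00215
= -2.03785

-2.03785


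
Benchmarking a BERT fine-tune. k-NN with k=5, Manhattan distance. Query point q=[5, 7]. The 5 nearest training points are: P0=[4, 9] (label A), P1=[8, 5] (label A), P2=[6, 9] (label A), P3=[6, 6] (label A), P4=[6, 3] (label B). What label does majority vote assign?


d(q,P0) = 3  (label A)
d(q,P1) = 5  (label A)
d(q,P2) = 3  (label A)
d(q,P3) = 2  (label A)
d(q,P4) = 5  (label B)
Votes: A=4, B=1
Majority → A

A


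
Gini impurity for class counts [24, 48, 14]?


Probabilities: [24/86, 48/86, 14/86] ≈ [0.2791, 0.5581, 0.1628]
Σpᵢ² = (576 + 2304 + 196)/86² = 3076/7396
Gini = 1 - Σpᵢ² = 1 - 3076/7396 = 0.5841

0.5841


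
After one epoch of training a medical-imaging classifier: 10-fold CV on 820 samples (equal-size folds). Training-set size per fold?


Fold size = 820/10 = 82
Training per fold = 820 - 82 = 738

738


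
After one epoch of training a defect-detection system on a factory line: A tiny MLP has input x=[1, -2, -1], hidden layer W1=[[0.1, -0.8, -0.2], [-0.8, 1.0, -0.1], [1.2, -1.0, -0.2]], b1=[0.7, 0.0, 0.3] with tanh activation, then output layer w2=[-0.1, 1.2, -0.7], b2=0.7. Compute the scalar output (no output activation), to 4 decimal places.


z1[0] = (0.1)·(1) + (-0.8)·(-2) + (-0.2)·(-1) + 0.7 = 2.6
z1[1] = (-0.8)·(1) + (1.0)·(-2) + (-0.1)·(-1) + 0.0 = -2.7
z1[2] = (1.2)·(1) + (-1.0)·(-2) + (-0.2)·(-1) + 0.3 = 3.7
h = tanh(z1) = [0.989, -0.991, 0.9988]
output = (-0.1)·(0.989) + (1.2)·(-0.991) + (-0.7)·(0.9988) + 0.7 = -1.2873

-1.2873


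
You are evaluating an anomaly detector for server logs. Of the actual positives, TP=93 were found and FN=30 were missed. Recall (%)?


Recall = TP/(TP+FN)
= 93/(93+30)
= 93/123 = 75.61%

75.61%


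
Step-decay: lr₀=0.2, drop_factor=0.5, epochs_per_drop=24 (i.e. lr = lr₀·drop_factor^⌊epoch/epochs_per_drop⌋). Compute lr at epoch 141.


n_drops = ⌊141/24⌋ = 5
lr = 0.2·0.5^5 = 0.2·0.03125 = 0.00625

0.00625


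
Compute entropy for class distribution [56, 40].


Probabilities: [56/96, 40/96] ≈ [0.5833, 0.4167]
H = -((56/96)·log₂(56/96) + (40/96)·log₂(40/96))
  = 0.9799 bits

0.9799 bits


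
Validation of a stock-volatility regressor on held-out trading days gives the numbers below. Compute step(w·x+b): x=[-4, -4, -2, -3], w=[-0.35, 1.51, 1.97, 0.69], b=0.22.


z = (-4)·(-0.35) + (-4)·(1.51) + (-2)·(1.97) + (-3)·(0.69) + 0.22
  = -10.43
step(z) = 0 (z<0)

0


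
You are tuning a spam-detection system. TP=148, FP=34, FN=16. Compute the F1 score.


Precision = 148/182 = 0.8132
Recall = 148/164 = 0.9024
F1 = 2·P·R/(P+R) = 2·TP/(2·TP+FP+FN) = 296/(296+34+16) = 296/346 = 0.8555

0.8555


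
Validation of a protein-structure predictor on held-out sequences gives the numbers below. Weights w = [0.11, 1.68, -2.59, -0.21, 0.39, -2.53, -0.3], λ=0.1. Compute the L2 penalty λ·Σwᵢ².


‖w‖₂² = (0.11)² + (1.68)² + (-2.59)² + (-0.21)² + (0.39)² + (-2.53)² + (-0.3)²
     = 0.0121 + 2.8224 + 6.7081 + 0.0441 + 0.1521 + 6.4009 + 0.09
     = 16.2297
λ·‖w‖₂² = 0.1·16.2297 = 1.62297

1.62297


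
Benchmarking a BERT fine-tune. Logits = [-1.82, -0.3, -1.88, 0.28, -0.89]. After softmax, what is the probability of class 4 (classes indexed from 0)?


Exponentials: e^-1.82=0.162, e^-0.3=0.7408, e^-1.88=0.1526, e^0.28=1.3231, e^-0.89=0.4107
Sum = 2.7892
Softmax = [0.0581, 0.2656, 0.0547, 0.4744, 0.1472]
p[4] = 0.4107/2.7892 = 0.1472

0.1472


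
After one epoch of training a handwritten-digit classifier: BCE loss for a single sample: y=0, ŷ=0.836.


BCE = -[y·ln(p) + (1-y)·ln(1-p)]
= -0 - 1·ln(1-0.836)
= -ln(0.164) = 1.8079

1.8079


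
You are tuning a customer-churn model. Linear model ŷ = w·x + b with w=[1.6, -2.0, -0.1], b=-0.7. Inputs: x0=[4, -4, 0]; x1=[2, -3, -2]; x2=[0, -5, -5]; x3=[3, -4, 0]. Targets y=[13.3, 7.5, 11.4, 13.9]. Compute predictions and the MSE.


ŷ0 = (1.6)·(4) + (-2.0)·(-4) + (-0.1)·(0) - 0.7 = 13.7
ŷ1 = (1.6)·(2) + (-2.0)·(-3) + (-0.1)·(-2) - 0.7 = 8.7
ŷ2 = (1.6)·(0) + (-2.0)·(-5) + (-0.1)·(-5) - 0.7 = 9.8
ŷ3 = (1.6)·(3) + (-2.0)·(-4) + (-0.1)·(0) - 0.7 = 12.1
errors² = [0.16, 1.44, 2.56, 3.24]
MSE = 7.4000/4 = 1.85

1.85


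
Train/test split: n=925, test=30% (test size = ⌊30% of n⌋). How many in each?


Test = ⌊925·30/100⌋ = 277
Train = 925 - 277 = 648

Train: 648, Test: 277


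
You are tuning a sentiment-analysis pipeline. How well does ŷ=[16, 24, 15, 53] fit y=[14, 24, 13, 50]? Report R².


ȳ = 25.25
SS_res = Σ(y-ŷ)² = 17
SS_tot = Σ(y-ȳ)² = 890.75
R² = 1 - SS_res/SS_tot = 1 - 0.0191 = 0.9809

0.9809


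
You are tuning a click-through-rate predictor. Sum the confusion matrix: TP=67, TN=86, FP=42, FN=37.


Total = TP + TN + FP + FN
= 67 + 86 + 42 + 37
= 232
(Predicted positive: 109, predicted negative: 123)

232


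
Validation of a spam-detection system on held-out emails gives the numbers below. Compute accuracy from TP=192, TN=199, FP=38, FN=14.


Accuracy = (TP+TN)/(TP+TN+FP+FN)
= (192+199)/(443)
= 391/443 = 88.26%

88.26%


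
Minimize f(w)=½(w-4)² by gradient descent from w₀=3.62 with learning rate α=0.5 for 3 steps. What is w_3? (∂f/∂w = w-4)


step 1: grad = 3.62-4 = -0.38; w = 3.62 - 0.5·(-0.38) = 3.81
step 2: grad = 3.81-4 = -0.19; w = 3.81 - 0.5·(-0.19) = 3.905
step 3: grad = 3.905-4 = -0.095; w = 3.905 - 0.5·(-0.095) = 3.9525

3.9525


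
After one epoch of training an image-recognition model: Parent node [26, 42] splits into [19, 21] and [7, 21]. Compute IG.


Parent = [26, 42], H_parent = 0.9597
H_left = 0.9982 (n=40), H_right = 0.8113 (n=28)
H_children = (40/68)·0.9982 + (28/68)·0.8113 = 0.9212
IG = 0.9597 - 0.9212 = 0.0385

0.0385


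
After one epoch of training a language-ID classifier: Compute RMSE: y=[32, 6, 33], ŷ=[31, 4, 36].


MSE = 14/3 = 4.6667
RMSE = √(14/3) = 2.1602

2.1602


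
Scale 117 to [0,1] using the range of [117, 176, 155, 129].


min=117, max=176
(117-117)/(176-117) = 0/59 = 0.0

0.0


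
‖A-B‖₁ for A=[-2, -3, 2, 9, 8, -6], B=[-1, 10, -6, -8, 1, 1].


d = |-2+ 1| + |-3-10| + |2+ 6| + |9+ 8| + |8-1| + |-6-1|
  = 1 + 13 + 8 + 17 + 7 + 7
  = 53

53


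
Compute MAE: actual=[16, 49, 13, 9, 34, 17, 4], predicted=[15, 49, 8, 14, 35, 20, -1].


Absolute errors: |16-15|=1, |49-49|=0, |13-8|=5, |9-14|=5, |34-35|=1, |17-20|=3, |4+ 1|=5
Sum = 20
MAE = 20/7 = 20/7

20/7


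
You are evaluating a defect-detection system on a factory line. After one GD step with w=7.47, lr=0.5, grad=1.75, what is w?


w_new = w - α·∇
= 7.47 - 0.5·1.75
= 7.47 - 0.875
= 6.595

6.595


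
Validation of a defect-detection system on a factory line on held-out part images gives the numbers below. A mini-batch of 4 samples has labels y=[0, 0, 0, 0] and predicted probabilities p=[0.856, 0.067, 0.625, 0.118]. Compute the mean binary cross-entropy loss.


L[0] = -ln(1-0.856) = -ln(0.144) = 1.9379
L[1] = -ln(1-0.067) = -ln(0.933) = 0.0694
L[2] = -ln(1-0.625) = -ln(0.375) = 0.9808
L[3] = -ln(1-0.118) = -ln(0.882) = 0.1256
mean = (1.9379 + 0.0694 + 0.9808 + 0.1256)/4 = 0.7784

0.7784


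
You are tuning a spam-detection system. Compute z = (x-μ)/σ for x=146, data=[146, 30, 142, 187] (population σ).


μ = 126.25, σ = 58.294
z = (146 - 126.25)/58.294 = 0.3388

0.3388


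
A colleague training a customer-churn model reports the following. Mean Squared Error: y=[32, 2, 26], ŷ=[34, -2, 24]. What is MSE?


Squared errors: (32-34)²=4, (2+ 2)²=16, (26-24)²=4
Sum = 24
MSE = 24/3 = 8

8


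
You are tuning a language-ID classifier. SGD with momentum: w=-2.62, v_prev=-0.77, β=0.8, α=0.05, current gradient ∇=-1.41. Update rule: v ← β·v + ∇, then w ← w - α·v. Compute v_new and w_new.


v_new = 0.8·-0.77 - 1.41 = -0.616 - 1.41 = -2.026
w_new = -2.62 - 0.05·-2.026 = -2.62 + 0.1013 = -2.5187

v_new=-2.026, w_new=-2.5187


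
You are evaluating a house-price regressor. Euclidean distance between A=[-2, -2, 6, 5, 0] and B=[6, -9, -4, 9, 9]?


d = √((-2-6)² + (-2+ 9)² + (6+ 4)² + (5-9)² + (0-9)²)
  = √(64 + 49 + 100 + 16 + 81)
  = √310 = 17.6068

17.6068


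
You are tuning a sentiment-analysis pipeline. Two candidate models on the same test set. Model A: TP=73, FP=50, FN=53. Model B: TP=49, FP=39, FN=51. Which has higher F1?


Model A: P=73/123=0.5935, R=73/126=0.5794, F1=2PR/(P+R)=2TP/(2TP+FP+FN)=146/249=0.5863
Model B: P=49/88=0.5568, R=49/100=0.49, F1=2PR/(P+R)=2TP/(2TP+FP+FN)=98/188=0.5213
0.5863 > 0.5213 → Model A

Model A


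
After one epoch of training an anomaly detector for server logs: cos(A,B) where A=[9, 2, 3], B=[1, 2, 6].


A·B = 9·1 + 2·2 + 3·6 = 31
‖A‖ = √94 = 9.6954, ‖B‖ = √41 = 6.4031
cos = 31/(√94·√41) = 31/√3854 = 0.4994

0.4994


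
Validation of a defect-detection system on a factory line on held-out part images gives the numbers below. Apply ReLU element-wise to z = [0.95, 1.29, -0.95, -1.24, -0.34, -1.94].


ReLU(0.95) = max(0, 0.95) = 0.95
ReLU(1.29) = max(0, 1.29) = 1.29
ReLU(-0.95) = max(0, -0.95) = 0.0
ReLU(-1.24) = max(0, -1.24) = 0.0
ReLU(-0.34) = max(0, -0.34) = 0.0
ReLU(-1.94) = max(0, -1.94) = 0.0
result = [0.95, 1.29, 0.0, 0.0, 0.0, 0.0]

[0.95, 1.29, 0.0, 0.0, 0.0, 0.0]


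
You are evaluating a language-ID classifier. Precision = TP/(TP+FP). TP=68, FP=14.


Precision = TP/(TP+FP)
= 68/(68+14)
= 68/82 = 82.93%

82.93%
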